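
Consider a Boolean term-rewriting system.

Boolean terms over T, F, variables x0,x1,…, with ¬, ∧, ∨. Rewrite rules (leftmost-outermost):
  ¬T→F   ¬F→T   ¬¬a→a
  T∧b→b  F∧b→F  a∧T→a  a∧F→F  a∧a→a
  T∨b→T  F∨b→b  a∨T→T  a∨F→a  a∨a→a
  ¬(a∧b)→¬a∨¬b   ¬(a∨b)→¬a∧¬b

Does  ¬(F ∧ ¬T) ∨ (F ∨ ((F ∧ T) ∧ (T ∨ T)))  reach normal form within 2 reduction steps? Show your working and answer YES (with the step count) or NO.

Answer: NO — after 2 steps the term is (T ∨ ¬¬T) ∨ (F ∨ ((F ∧ T) ∧ (T ∨ T))), not yet normal

Reduction:
  start: ¬(F ∧ ¬T) ∨ (F ∨ ((F ∧ T) ∧ (T ∨ T)))
  [1] (¬F ∨ ¬¬T) ∨ (F ∨ ((F ∧ T) ∧ (T ∨ T)))
  [2] (T ∨ ¬¬T) ∨ (F ∨ ((F ∧ T) ∧ (T ∨ T)))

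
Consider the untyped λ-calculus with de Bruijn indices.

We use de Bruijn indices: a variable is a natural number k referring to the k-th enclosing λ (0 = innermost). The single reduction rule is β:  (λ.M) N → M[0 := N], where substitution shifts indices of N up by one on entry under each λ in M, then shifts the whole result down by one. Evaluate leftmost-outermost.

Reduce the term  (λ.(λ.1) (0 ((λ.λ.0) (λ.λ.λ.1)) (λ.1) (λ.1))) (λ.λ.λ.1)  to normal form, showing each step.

  start: (λ.(λ.1) (0 ((λ.λ.0) (λ.λ.λ.1)) (λ.1) (λ.1))) (λ.λ.λ.1)
  →1  (λ.λ.λ.λ.1) ((λ.λ.λ.1) ((λ.λ.0) (λ.λ.λ.1)) (λ.λ.λ.λ.1) (λ.λ.λ.λ.1))
  →2  λ.λ.λ.1

Answer: normal form = λ.λ.λ.1  (in 2 steps)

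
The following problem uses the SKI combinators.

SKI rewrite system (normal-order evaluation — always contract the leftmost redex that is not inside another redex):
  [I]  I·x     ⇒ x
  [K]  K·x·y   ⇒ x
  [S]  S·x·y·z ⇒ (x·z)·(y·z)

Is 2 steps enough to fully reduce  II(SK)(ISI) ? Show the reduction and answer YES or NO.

  start: II(SK)(ISI)
  [1] I(SK)(ISI)
  [2] SK(ISI)

Answer: NO — after 2 steps the term is SK(ISI), not yet normal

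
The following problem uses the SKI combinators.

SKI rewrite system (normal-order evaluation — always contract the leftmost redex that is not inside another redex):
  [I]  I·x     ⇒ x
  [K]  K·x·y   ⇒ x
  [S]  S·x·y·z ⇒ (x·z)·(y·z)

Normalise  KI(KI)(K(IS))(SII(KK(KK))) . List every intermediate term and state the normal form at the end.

Answer: normal form = S  (in 4 steps)

Reduction:
  start: KI(KI)(K(IS))(SII(KK(KK)))
  step 1: I(K(IS))(SII(KK(KK)))
  step 2: K(IS)(SII(KK(KK)))
  step 3: IS
  step 4: S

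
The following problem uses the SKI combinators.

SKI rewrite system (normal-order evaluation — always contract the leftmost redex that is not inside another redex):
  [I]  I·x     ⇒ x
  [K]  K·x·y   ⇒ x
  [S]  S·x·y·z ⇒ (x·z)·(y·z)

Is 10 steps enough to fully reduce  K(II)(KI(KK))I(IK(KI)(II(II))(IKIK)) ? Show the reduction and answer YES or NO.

  start: K(II)(KI(KK))I(IK(KI)(II(II))(IKIK))
  →1  III(IK(KI)(II(II))(IKIK))
  →2  II(IK(KI)(II(II))(IKIK))
  →3  I(IK(KI)(II(II))(IKIK))
  →4  IK(KI)(II(II))(IKIK)
  →5  K(KI)(II(II))(IKIK)
  →6  KI(IKIK)
  →7  I

Answer: YES — reaches normal form I in 7 ≤ 10 steps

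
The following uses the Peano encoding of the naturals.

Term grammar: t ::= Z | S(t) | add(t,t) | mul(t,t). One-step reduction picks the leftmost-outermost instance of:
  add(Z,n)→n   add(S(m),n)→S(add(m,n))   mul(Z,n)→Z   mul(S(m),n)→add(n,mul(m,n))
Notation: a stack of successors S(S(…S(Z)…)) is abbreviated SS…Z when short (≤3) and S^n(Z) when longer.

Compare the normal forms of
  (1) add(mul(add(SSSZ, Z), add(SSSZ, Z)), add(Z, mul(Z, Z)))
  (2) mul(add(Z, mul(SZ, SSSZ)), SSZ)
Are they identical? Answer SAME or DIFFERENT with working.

Term A:
  start: add(mul(add(SSSZ, Z), add(SSSZ, Z)), add(Z, mul(Z, Z)))
  step 1: add(mul(S(add(SSZ, Z)), add(SSSZ, Z)), add(Z, mul(Z, Z)))
  step 2: add(add(add(SSSZ, Z), mul(add(SSZ, Z), add(SSSZ, Z))), add(Z, mul(Z, Z)))
  step 3: add(add(S(add(SSZ, Z)), mul(add(SSZ, Z), add(SSSZ, Z))), add(Z, mul(Z, Z)))
  step 4: add(S(add(add(SSZ, Z), mul(add(SSZ, Z), add(SSSZ, Z)))), add(Z, mul(Z, Z)))
  step 5: S(add(add(add(SSZ, Z), mul(add(SSZ, Z), add(SSSZ, Z))), add(Z, mul(Z, Z))))
  step 6: S(add(add(S(add(SZ, Z)), mul(add(SSZ, Z), add(SSSZ, Z))), add(Z, mul(Z, Z))))
  step 7: S(add(S(add(add(SZ, Z), mul(add(SSZ, Z), add(SSSZ, Z)))), add(Z, mul(Z, Z))))
  step 8: S(S(add(add(add(SZ, Z), mul(add(SSZ, Z), add(SSSZ, Z))), add(Z, mul(Z, Z)))))
  step 9: S(S(add(add(S(add(Z, Z)), mul(add(SSZ, Z), add(SSSZ, Z))), add(Z, mul(Z, Z)))))
  step 10: S(S(add(S(add(add(Z, Z), mul(add(SSZ, Z), add(SSSZ, Z)))), add(Z, mul(Z, Z)))))
  step 11: S(S(S(add(add(add(Z, Z), mul(add(SSZ, Z), add(SSSZ, Z))), add(Z, mul(Z, Z))))))
  step 12: S(S(S(add(add(Z, mul(add(SSZ, Z), add(SSSZ, Z))), add(Z, mul(Z, Z))))))
  step 13: S(S(S(add(mul(add(SSZ, Z), add(SSSZ, Z)), add(Z, mul(Z, Z))))))
  step 14: S(S(S(add(mul(S(add(SZ, Z)), add(SSSZ, Z)), add(Z, mul(Z, Z))))))
  step 15: S(S(S(add(add(add(SSSZ, Z), mul(add(SZ, Z), add(SSSZ, Z))), add(Z, mul(Z, Z))))))
  step 16: S(S(S(add(add(S(add(SSZ, Z)), mul(add(SZ, Z), add(SSSZ, Z))), add(Z, mul(Z, Z))))))
  step 17: S(S(S(add(S(add(add(SSZ, Z), mul(add(SZ, Z), add(SSSZ, Z)))), add(Z, mul(Z, Z))))))
  step 18: S(S(S(S(add(add(add(SSZ, Z), mul(add(SZ, Z), add(SSSZ, Z))), add(Z, mul(Z, Z)))))))
  step 19: S(S(S(S(add(add(S(add(SZ, Z)), mul(add(SZ, Z), add(SSSZ, Z))), add(Z, mul(Z, Z)))))))
  step 20: S(S(S(S(add(S(add(add(SZ, Z), mul(add(SZ, Z), add(SSSZ, Z)))), add(Z, mul(Z, Z)))))))
  step 21: S(S(S(S(S(add(add(add(SZ, Z), mul(add(SZ, Z), add(SSSZ, Z))), add(Z, mul(Z, Z))))))))
  step 22: S(S(S(S(S(add(add(S(add(Z, Z)), mul(add(SZ, Z), add(SSSZ, Z))), add(Z, mul(Z, Z))))))))
  step 23: S(S(S(S(S(add(S(add(add(Z, Z), mul(add(SZ, Z), add(SSSZ, Z)))), add(Z, mul(Z, Z))))))))
  step 24: S(S(S(S(S(S(add(add(add(Z, Z), mul(add(SZ, Z), add(SSSZ, Z))), add(Z, mul(Z, Z)))))))))
  step 25: S(S(S(S(S(S(add(add(Z, mul(add(SZ, Z), add(SSSZ, Z))), add(Z, mul(Z, Z)))))))))
  step 26: S(S(S(S(S(S(add(mul(add(SZ, Z), add(SSSZ, Z)), add(Z, mul(Z, Z)))))))))
  step 27: S(S(S(S(S(S(add(mul(S(add(Z, Z)), add(SSSZ, Z)), add(Z, mul(Z, Z)))))))))
  step 28: S(S(S(S(S(S(add(add(add(SSSZ, Z), mul(add(Z, Z), add(SSSZ, Z))), add(Z, mul(Z, Z)))))))))
  step 29: S(S(S(S(S(S(add(add(S(add(SSZ, Z)), mul(add(Z, Z), add(SSSZ, Z))), add(Z, mul(Z, Z)))))))))
  step 30: S(S(S(S(S(S(add(S(add(add(SSZ, Z), mul(add(Z, Z), add(SSSZ, Z)))), add(Z, mul(Z, Z)))))))))
  step 31: S(S(S(S(S(S(S(add(add(add(SSZ, Z), mul(add(Z, Z), add(SSSZ, Z))), add(Z, mul(Z, Z))))))))))
  step 32: S(S(S(S(S(S(S(add(add(S(add(SZ, Z)), mul(add(Z, Z), add(SSSZ, Z))), add(Z, mul(Z, Z))))))))))
  step 33: S(S(S(S(S(S(S(add(S(add(add(SZ, Z), mul(add(Z, Z), add(SSSZ, Z)))), add(Z, mul(Z, Z))))))))))
  step 34: S(S(S(S(S(S(S(S(add(add(add(SZ, Z), mul(add(Z, Z), add(SSSZ, Z))), add(Z, mul(Z, Z)))))))))))
  step 35: S(S(S(S(S(S(S(S(add(add(S(add(Z, Z)), mul(add(Z, Z), add(SSSZ, Z))), add(Z, mul(Z, Z)))))))))))
  step 36: S(S(S(S(S(S(S(S(add(S(add(add(Z, Z), mul(add(Z, Z), add(SSSZ, Z)))), add(Z, mul(Z, Z)))))))))))
  step 37: S(S(S(S(S(S(S(S(S(add(add(add(Z, Z), mul(add(Z, Z), add(SSSZ, Z))), add(Z, mul(Z, Z))))))))))))
  step 38: S(S(S(S(S(S(S(S(S(add(add(Z, mul(add(Z, Z), add(SSSZ, Z))), add(Z, mul(Z, Z))))))))))))
  step 39: S(S(S(S(S(S(S(S(S(add(mul(add(Z, Z), add(SSSZ, Z)), add(Z, mul(Z, Z))))))))))))
  step 40: S(S(S(S(S(S(S(S(S(add(mul(Z, add(SSSZ, Z)), add(Z, mul(Z, Z))))))))))))
  step 41: S(S(S(S(S(S(S(S(S(add(Z, add(Z, mul(Z, Z))))))))))))
  step 42: S(S(S(S(S(S(S(S(S(add(Z, mul(Z, Z)))))))))))
  step 43: S(S(S(S(S(S(S(S(S(mul(Z, Z))))))))))
  step 44: S^9(Z)

Term B:
  start: mul(add(Z, mul(SZ, SSSZ)), SSZ)
  step 1: mul(mul(SZ, SSSZ), SSZ)
  step 2: mul(add(SSSZ, mul(Z, SSSZ)), SSZ)
  step 3: mul(S(add(SSZ, mul(Z, SSSZ))), SSZ)
  step 4: add(SSZ, mul(add(SSZ, mul(Z, SSSZ)), SSZ))
  step 5: S(add(SZ, mul(add(SSZ, mul(Z, SSSZ)), SSZ)))
  step 6: S(S(add(Z, mul(add(SSZ, mul(Z, SSSZ)), SSZ))))
  step 7: S(S(mul(add(SSZ, mul(Z, SSSZ)), SSZ)))
  step 8: S(S(mul(S(add(SZ, mul(Z, SSSZ))), SSZ)))
  step 9: S(S(add(SSZ, mul(add(SZ, mul(Z, SSSZ)), SSZ))))
  step 10: S(S(S(add(SZ, mul(add(SZ, mul(Z, SSSZ)), SSZ)))))
  step 11: S(S(S(S(add(Z, mul(add(SZ, mul(Z, SSSZ)), SSZ))))))
  step 12: S(S(S(S(mul(add(SZ, mul(Z, SSSZ)), SSZ)))))
  step 13: S(S(S(S(mul(S(add(Z, mul(Z, SSSZ))), SSZ)))))
  step 14: S(S(S(S(add(SSZ, mul(add(Z, mul(Z, SSSZ)), SSZ))))))
  step 15: S(S(S(S(S(add(SZ, mul(add(Z, mul(Z, SSSZ)), SSZ)))))))
  step 16: S(S(S(S(S(S(add(Z, mul(add(Z, mul(Z, SSSZ)), SSZ))))))))
  step 17: S(S(S(S(S(S(mul(add(Z, mul(Z, SSSZ)), SSZ)))))))
  step 18: S(S(S(S(S(S(mul(mul(Z, SSSZ), SSZ)))))))
  step 19: S(S(S(S(S(S(mul(Z, SSZ)))))))
  step 20: S^6(Z)

Answer: DIFFERENT — A ⇓ S^9(Z), B ⇓ S^6(Z)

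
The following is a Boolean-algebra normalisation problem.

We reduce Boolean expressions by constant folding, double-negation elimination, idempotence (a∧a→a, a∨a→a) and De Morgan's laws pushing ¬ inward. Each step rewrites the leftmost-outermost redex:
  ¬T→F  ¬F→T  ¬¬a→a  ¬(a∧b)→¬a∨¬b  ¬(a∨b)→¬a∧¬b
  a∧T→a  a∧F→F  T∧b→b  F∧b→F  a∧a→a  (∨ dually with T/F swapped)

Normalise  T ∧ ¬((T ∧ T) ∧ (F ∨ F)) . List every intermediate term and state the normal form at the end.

  start: T ∧ ¬((T ∧ T) ∧ (F ∨ F))
  step 1: ¬((T ∧ T) ∧ (F ∨ F))
  step 2: ¬(T ∧ T) ∨ ¬(F ∨ F)
  step 3: (¬T ∨ ¬T) ∨ ¬(F ∨ F)
  step 4: ¬T ∨ ¬(F ∨ F)
  step 5: F ∨ ¬(F ∨ F)
  step 6: ¬(F ∨ F)
  step 7: ¬F ∧ ¬F
  step 8: ¬F
  step 9: T

Answer: normal form = T  (in 9 steps)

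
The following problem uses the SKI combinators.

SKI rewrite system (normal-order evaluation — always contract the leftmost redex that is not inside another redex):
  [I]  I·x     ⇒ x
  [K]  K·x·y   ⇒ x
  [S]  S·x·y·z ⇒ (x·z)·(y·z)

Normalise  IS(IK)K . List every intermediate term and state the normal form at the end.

  start: IS(IK)K
  →1  S(IK)K
  →2  SKK

Answer: normal form = SKK  (in 2 steps)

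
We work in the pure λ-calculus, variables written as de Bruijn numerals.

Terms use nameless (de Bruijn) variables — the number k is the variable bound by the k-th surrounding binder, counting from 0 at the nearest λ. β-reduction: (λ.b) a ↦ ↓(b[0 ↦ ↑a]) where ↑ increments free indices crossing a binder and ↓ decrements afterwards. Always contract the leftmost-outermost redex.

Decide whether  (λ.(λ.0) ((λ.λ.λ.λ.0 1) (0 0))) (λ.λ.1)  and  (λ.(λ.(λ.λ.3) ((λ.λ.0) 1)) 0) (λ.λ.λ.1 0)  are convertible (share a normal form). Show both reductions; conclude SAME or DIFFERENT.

Term A:
  start: (λ.(λ.0) ((λ.λ.λ.λ.0 1) (0 0))) (λ.λ.1)
  →1  (λ.0) ((λ.λ.λ.λ.0 1) ((λ.λ.1) (λ.λ.1)))
  →2  (λ.λ.λ.λ.0 1) ((λ.λ.1) (λ.λ.1))
  →3  λ.λ.λ.0 1

Term B:
  start: (λ.(λ.(λ.λ.3) ((λ.λ.0) 1)) 0) (λ.λ.λ.1 0)
  →1  (λ.(λ.λ.λ.λ.λ.1 0) ((λ.λ.0) (λ.λ.λ.1 0))) (λ.λ.λ.1 0)
  →2  (λ.λ.λ.λ.λ.1 0) ((λ.λ.0) (λ.λ.λ.1 0))
  →3  λ.λ.λ.λ.1 0

Answer: DIFFERENT — A ⇓ λ.λ.λ.0 1, B ⇓ λ.λ.λ.λ.1 0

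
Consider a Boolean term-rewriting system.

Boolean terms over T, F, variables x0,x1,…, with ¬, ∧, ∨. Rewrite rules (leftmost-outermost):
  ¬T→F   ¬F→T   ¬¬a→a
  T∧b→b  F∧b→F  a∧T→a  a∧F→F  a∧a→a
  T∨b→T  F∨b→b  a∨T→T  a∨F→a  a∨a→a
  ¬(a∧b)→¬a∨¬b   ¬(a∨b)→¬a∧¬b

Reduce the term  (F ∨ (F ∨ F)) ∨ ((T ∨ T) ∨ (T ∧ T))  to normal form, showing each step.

Answer: normal form = T  (in 5 steps)

Derivation:
  start: (F ∨ (F ∨ F)) ∨ ((T ∨ T) ∨ (T ∧ T))
  [1] (F ∨ F) ∨ ((T ∨ T) ∨ (T ∧ T))
  [2] F ∨ ((T ∨ T) ∨ (T ∧ T))
  [3] (T ∨ T) ∨ (T ∧ T)
  [4] T ∨ (T ∧ T)
  [5] T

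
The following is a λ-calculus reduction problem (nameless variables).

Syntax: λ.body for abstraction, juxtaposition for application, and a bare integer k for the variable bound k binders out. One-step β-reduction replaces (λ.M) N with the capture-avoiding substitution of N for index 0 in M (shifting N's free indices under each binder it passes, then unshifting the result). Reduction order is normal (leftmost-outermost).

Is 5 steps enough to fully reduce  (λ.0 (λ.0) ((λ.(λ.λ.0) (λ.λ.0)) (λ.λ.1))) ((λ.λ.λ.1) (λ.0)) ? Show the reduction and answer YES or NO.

Answer: YES — reaches normal form λ.0 in 4 ≤ 5 steps

Derivation:
  start: (λ.0 (λ.0) ((λ.(λ.λ.0) (λ.λ.0)) (λ.λ.1))) ((λ.λ.λ.1) (λ.0))
  [1] (λ.λ.λ.1) (λ.0) (λ.0) ((λ.(λ.λ.0) (λ.λ.0)) (λ.λ.1))
  [2] (λ.λ.1) (λ.0) ((λ.(λ.λ.0) (λ.λ.0)) (λ.λ.1))
  [3] (λ.λ.0) ((λ.(λ.λ.0) (λ.λ.0)) (λ.λ.1))
  [4] λ.0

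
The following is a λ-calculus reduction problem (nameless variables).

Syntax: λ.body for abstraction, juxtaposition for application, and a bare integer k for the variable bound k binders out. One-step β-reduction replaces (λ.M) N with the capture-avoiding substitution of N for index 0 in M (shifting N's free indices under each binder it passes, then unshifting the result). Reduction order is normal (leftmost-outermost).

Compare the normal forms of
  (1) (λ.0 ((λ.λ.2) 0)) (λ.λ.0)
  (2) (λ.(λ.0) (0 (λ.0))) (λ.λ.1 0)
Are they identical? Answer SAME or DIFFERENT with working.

Answer: SAME — A ⇓ λ.0, B ⇓ λ.0

Derivation:
Term A:
  start: (λ.0 ((λ.λ.2) 0)) (λ.λ.0)
  [1] (λ.λ.0) ((λ.λ.λ.λ.0) (λ.λ.0))
  [2] λ.0

Term B:
  start: (λ.(λ.0) (0 (λ.0))) (λ.λ.1 0)
  [1] (λ.0) ((λ.λ.1 0) (λ.0))
  [2] (λ.λ.1 0) (λ.0)
  [3] λ.(λ.0) 0
  [4] λ.0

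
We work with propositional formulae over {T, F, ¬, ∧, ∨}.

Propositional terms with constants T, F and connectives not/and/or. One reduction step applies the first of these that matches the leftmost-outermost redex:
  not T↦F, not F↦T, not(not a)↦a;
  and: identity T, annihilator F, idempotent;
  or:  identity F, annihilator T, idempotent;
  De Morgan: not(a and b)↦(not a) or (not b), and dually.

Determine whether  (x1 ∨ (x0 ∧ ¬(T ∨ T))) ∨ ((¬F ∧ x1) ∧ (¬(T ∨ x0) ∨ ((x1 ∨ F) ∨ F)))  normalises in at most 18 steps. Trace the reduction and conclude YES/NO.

  start: (x1 ∨ (x0 ∧ ¬(T ∨ T))) ∨ ((¬F ∧ x1) ∧ (¬(T ∨ x0) ∨ ((x1 ∨ F) ∨ F)))
  →1  (x1 ∨ (x0 ∧ (¬T ∧ ¬T))) ∨ ((¬F ∧ x1) ∧ (¬(T ∨ x0) ∨ ((x1 ∨ F) ∨ F)))
  →2  (x1 ∨ (x0 ∧ ¬T)) ∨ ((¬F ∧ x1) ∧ (¬(T ∨ x0) ∨ ((x1 ∨ F) ∨ F)))
  →3  (x1 ∨ (x0 ∧ F)) ∨ ((¬F ∧ x1) ∧ (¬(T ∨ x0) ∨ ((x1 ∨ F) ∨ F)))
  →4  (x1 ∨ F) ∨ ((¬F ∧ x1) ∧ (¬(T ∨ x0) ∨ ((x1 ∨ F) ∨ F)))
  →5  x1 ∨ ((¬F ∧ x1) ∧ (¬(T ∨ x0) ∨ ((x1 ∨ F) ∨ F)))
  →6  x1 ∨ ((T ∧ x1) ∧ (¬(T ∨ x0) ∨ ((x1 ∨ F) ∨ F)))
  →7  x1 ∨ (x1 ∧ (¬(T ∨ x0) ∨ ((x1 ∨ F) ∨ F)))
  →8  x1 ∨ (x1 ∧ ((¬T ∧ ¬x0) ∨ ((x1 ∨ F) ∨ F)))
  →9  x1 ∨ (x1 ∧ ((F ∧ ¬x0) ∨ ((x1 ∨ F) ∨ F)))
  →10  x1 ∨ (x1 ∧ (F ∨ ((x1 ∨ F) ∨ F)))
  →11  x1 ∨ (x1 ∧ ((x1 ∨ F) ∨ F))
  →12  x1 ∨ (x1 ∧ (x1 ∨ F))
  →13  x1 ∨ (x1 ∧ x1)
  →14  x1 ∨ x1
  →15  x1

Answer: YES — reaches normal form x1 in 15 ≤ 18 steps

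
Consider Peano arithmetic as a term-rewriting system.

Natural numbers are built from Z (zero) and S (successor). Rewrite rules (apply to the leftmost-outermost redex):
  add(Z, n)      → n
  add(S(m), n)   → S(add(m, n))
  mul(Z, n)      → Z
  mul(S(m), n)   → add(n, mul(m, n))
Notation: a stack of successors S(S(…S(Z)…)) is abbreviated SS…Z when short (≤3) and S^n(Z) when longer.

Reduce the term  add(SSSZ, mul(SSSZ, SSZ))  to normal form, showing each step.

Answer: normal form = S^9(Z)  (in 17 steps)

Derivation:
  start: add(SSSZ, mul(SSSZ, SSZ))
  [1] S(add(SSZ, mul(SSSZ, SSZ)))
  [2] S(S(add(SZ, mul(SSSZ, SSZ))))
  [3] S(S(S(add(Z, mul(SSSZ, SSZ)))))
  [4] S(S(S(mul(SSSZ, SSZ))))
  [5] S(S(S(add(SSZ, mul(SSZ, SSZ)))))
  [6] S(S(S(S(add(SZ, mul(SSZ, SSZ))))))
  [7] S(S(S(S(S(add(Z, mul(SSZ, SSZ)))))))
  [8] S(S(S(S(S(mul(SSZ, SSZ))))))
  [9] S(S(S(S(S(add(SSZ, mul(SZ, SSZ)))))))
  [10] S(S(S(S(S(S(add(SZ, mul(SZ, SSZ))))))))
  [11] S(S(S(S(S(S(S(add(Z, mul(SZ, SSZ)))))))))
  [12] S(S(S(S(S(S(S(mul(SZ, SSZ))))))))
  [13] S(S(S(S(S(S(S(add(SSZ, mul(Z, SSZ)))))))))
  [14] S(S(S(S(S(S(S(S(add(SZ, mul(Z, SSZ))))))))))
  [15] S(S(S(S(S(S(S(S(S(add(Z, mul(Z, SSZ)))))))))))
  [16] S(S(S(S(S(S(S(S(S(mul(Z, SSZ))))))))))
  [17] S^9(Z)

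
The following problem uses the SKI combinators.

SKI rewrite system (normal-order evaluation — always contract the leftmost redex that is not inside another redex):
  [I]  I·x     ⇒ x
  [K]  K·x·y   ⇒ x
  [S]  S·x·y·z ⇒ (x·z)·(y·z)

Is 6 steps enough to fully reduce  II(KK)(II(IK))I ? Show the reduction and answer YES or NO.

  start: II(KK)(II(IK))I
  →1  I(KK)(II(IK))I
  →2  KK(II(IK))I
  →3  KI

Answer: YES — reaches normal form KI in 3 ≤ 6 steps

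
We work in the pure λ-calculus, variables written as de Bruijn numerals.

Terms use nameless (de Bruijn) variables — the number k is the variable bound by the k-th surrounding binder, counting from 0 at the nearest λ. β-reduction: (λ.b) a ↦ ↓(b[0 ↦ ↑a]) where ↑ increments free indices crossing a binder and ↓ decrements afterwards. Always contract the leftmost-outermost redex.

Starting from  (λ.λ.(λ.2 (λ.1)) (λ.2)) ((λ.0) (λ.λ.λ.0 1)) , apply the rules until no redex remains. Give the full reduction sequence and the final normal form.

  start: (λ.λ.(λ.2 (λ.1)) (λ.2)) ((λ.0) (λ.λ.λ.0 1))
  [1] λ.(λ.(λ.0) (λ.λ.λ.0 1) (λ.1)) (λ.(λ.0) (λ.λ.λ.0 1))
  [2] λ.(λ.0) (λ.λ.λ.0 1) (λ.λ.(λ.0) (λ.λ.λ.0 1))
  [3] λ.(λ.λ.λ.0 1) (λ.λ.(λ.0) (λ.λ.λ.0 1))
  [4] λ.λ.λ.0 1

Answer: normal form = λ.λ.λ.0 1  (in 4 steps)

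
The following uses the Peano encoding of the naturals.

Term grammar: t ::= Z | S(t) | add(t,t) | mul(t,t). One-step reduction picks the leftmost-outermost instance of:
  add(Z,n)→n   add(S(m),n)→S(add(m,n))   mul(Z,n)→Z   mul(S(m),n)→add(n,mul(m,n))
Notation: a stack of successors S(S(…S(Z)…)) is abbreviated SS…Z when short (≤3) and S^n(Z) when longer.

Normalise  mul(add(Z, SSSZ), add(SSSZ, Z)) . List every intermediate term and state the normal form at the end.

  start: mul(add(Z, SSSZ), add(SSSZ, Z))
  [1] mul(SSSZ, add(SSSZ, Z))
  [2] add(add(SSSZ, Z), mul(SSZ, add(SSSZ, Z)))
  [3] add(S(add(SSZ, Z)), mul(SSZ, add(SSSZ, Z)))
  [4] S(add(add(SSZ, Z), mul(SSZ, add(SSSZ, Z))))
  [5] S(add(S(add(SZ, Z)), mul(SSZ, add(SSSZ, Z))))
  [6] S(S(add(add(SZ, Z), mul(SSZ, add(SSSZ, Z)))))
  [7] S(S(add(S(add(Z, Z)), mul(SSZ, add(SSSZ, Z)))))
  [8] S(S(S(add(add(Z, Z), mul(SSZ, add(SSSZ, Z))))))
  [9] S(S(S(add(Z, mul(SSZ, add(SSSZ, Z))))))
  [10] S(S(S(mul(SSZ, add(SSSZ, Z)))))
  [11] S(S(S(add(add(SSSZ, Z), mul(SZ, add(SSSZ, Z))))))
  [12] S(S(S(add(S(add(SSZ, Z)), mul(SZ, add(SSSZ, Z))))))
  [13] S(S(S(S(add(add(SSZ, Z), mul(SZ, add(SSSZ, Z)))))))
  [14] S(S(S(S(add(S(add(SZ, Z)), mul(SZ, add(SSSZ, Z)))))))
  [15] S(S(S(S(S(add(add(SZ, Z), mul(SZ, add(SSSZ, Z))))))))
  [16] S(S(S(S(S(add(S(add(Z, Z)), mul(SZ, add(SSSZ, Z))))))))
  [17] S(S(S(S(S(S(add(add(Z, Z), mul(SZ, add(SSSZ, Z)))))))))
  [18] S(S(S(S(S(S(add(Z, mul(SZ, add(SSSZ, Z)))))))))
  [19] S(S(S(S(S(S(mul(SZ, add(SSSZ, Z))))))))
  [20] S(S(S(S(S(S(add(add(SSSZ, Z), mul(Z, add(SSSZ, Z)))))))))
  [21] S(S(S(S(S(S(add(S(add(SSZ, Z)), mul(Z, add(SSSZ, Z)))))))))
  [22] S(S(S(S(S(S(S(add(add(SSZ, Z), mul(Z, add(SSSZ, Z))))))))))
  [23] S(S(S(S(S(S(S(add(S(add(SZ, Z)), mul(Z, add(SSSZ, Z))))))))))
  [24] S(S(S(S(S(S(S(S(add(add(SZ, Z), mul(Z, add(SSSZ, Z)))))))))))
  [25] S(S(S(S(S(S(S(S(add(S(add(Z, Z)), mul(Z, add(SSSZ, Z)))))))))))
  [26] S(S(S(S(S(S(S(S(S(add(add(Z, Z), mul(Z, add(SSSZ, Z))))))))))))
  [27] S(S(S(S(S(S(S(S(S(add(Z, mul(Z, add(SSSZ, Z))))))))))))
  [28] S(S(S(S(S(S(S(S(S(mul(Z, add(SSSZ, Z)))))))))))
  [29] S^9(Z)

Answer: normal form = S^9(Z)  (in 29 steps)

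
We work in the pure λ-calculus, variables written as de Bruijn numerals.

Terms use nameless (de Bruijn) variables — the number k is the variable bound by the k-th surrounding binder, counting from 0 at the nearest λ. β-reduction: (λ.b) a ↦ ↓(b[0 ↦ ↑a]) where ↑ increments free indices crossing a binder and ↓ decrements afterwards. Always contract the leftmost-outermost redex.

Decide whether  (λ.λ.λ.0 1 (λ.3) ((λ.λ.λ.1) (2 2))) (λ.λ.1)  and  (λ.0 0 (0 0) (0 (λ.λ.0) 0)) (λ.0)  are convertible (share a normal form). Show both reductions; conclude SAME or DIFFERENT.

Answer: DIFFERENT — A ⇓ λ.λ.0 1 (λ.λ.λ.1) (λ.λ.1), B ⇓ λ.0

Reduction:
Term A:
  start: (λ.λ.λ.0 1 (λ.3) ((λ.λ.λ.1) (2 2))) (λ.λ.1)
  →1  λ.λ.0 1 (λ.λ.λ.1) ((λ.λ.λ.1) ((λ.λ.1) (λ.λ.1)))
  →2  λ.λ.0 1 (λ.λ.λ.1) (λ.λ.1)

Term B:
  start: (λ.0 0 (0 0) (0 (λ.λ.0) 0)) (λ.0)
  →1  (λ.0) (λ.0) ((λ.0) (λ.0)) ((λ.0) (λ.λ.0) (λ.0))
  →2  (λ.0) ((λ.0) (λ.0)) ((λ.0) (λ.λ.0) (λ.0))
  →3  (λ.0) (λ.0) ((λ.0) (λ.λ.0) (λ.0))
  →4  (λ.0) ((λ.0) (λ.λ.0) (λ.0))
  →5  (λ.0) (λ.λ.0) (λ.0)
  →6  (λ.λ.0) (λ.0)
  →7  λ.0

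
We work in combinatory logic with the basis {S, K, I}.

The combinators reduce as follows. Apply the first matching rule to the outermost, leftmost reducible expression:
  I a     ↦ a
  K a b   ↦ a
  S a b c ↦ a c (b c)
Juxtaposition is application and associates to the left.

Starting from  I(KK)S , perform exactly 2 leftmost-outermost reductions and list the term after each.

Answer: after 2 steps: K

Reduction:
  start: I(KK)S
  →1  KKS
  →2  K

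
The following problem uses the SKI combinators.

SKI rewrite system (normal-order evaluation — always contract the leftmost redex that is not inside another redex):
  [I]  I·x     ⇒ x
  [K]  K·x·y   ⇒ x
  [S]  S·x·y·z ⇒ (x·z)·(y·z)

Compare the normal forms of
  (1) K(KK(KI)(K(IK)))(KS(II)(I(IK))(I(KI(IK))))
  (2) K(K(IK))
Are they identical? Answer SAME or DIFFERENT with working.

Answer: SAME — A ⇓ K(KK), B ⇓ K(KK)

Reduction:
Term A:
  start: K(KK(KI)(K(IK)))(KS(II)(I(IK))(I(KI(IK))))
  →1  KK(KI)(K(IK))
  →2  K(K(IK))
  →3  K(KK)

Term B:
  start: K(K(IK))
  →1  K(KK)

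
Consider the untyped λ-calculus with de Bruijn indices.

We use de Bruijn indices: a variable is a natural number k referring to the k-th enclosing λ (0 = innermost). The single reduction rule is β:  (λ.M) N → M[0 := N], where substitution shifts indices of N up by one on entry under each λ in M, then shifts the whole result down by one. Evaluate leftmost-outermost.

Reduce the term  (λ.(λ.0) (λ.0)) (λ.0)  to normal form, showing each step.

  start: (λ.(λ.0) (λ.0)) (λ.0)
  step 1: (λ.0) (λ.0)
  step 2: λ.0

Answer: normal form = λ.0  (in 2 steps)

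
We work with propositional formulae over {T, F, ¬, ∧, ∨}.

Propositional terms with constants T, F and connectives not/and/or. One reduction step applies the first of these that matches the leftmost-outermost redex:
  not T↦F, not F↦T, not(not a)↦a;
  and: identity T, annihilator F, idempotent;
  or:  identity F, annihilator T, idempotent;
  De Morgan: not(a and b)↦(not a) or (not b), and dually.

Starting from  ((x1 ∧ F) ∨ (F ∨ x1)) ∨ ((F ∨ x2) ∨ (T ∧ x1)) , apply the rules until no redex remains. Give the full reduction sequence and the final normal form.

  start: ((x1 ∧ F) ∨ (F ∨ x1)) ∨ ((F ∨ x2) ∨ (T ∧ x1))
  [1] (F ∨ (F ∨ x1)) ∨ ((F ∨ x2) ∨ (T ∧ x1))
  [2] (F ∨ x1) ∨ ((F ∨ x2) ∨ (T ∧ x1))
  [3] x1 ∨ ((F ∨ x2) ∨ (T ∧ x1))
  [4] x1 ∨ (x2 ∨ (T ∧ x1))
  [5] x1 ∨ (x2 ∨ x1)

Answer: normal form = x1 ∨ (x2 ∨ x1)  (in 5 steps)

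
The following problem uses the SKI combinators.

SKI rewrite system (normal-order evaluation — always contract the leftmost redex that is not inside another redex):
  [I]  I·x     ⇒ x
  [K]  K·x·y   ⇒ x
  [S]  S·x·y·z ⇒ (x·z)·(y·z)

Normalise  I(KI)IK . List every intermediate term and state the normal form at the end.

  start: I(KI)IK
  →1  KIIK
  →2  IK
  →3  K

Answer: normal form = K  (in 3 steps)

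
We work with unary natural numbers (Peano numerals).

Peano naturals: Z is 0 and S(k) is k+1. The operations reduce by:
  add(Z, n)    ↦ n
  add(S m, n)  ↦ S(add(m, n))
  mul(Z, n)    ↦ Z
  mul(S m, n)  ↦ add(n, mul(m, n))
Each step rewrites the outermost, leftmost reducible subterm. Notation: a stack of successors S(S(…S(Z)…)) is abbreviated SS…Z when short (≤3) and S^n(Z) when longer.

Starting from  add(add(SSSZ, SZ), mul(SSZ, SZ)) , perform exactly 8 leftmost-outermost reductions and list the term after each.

Answer: after 8 steps: S(S(S(S(add(Z, mul(SSZ, SZ))))))

Reduction:
  start: add(add(SSSZ, SZ), mul(SSZ, SZ))
  step 1: add(S(add(SSZ, SZ)), mul(SSZ, SZ))
  step 2: S(add(add(SSZ, SZ), mul(SSZ, SZ)))
  step 3: S(add(S(add(SZ, SZ)), mul(SSZ, SZ)))
  step 4: S(S(add(add(SZ, SZ), mul(SSZ, SZ))))
  step 5: S(S(add(S(add(Z, SZ)), mul(SSZ, SZ))))
  step 6: S(S(S(add(add(Z, SZ), mul(SSZ, SZ)))))
  step 7: S(S(S(add(SZ, mul(SSZ, SZ)))))
  step 8: S(S(S(S(add(Z, mul(SSZ, SZ))))))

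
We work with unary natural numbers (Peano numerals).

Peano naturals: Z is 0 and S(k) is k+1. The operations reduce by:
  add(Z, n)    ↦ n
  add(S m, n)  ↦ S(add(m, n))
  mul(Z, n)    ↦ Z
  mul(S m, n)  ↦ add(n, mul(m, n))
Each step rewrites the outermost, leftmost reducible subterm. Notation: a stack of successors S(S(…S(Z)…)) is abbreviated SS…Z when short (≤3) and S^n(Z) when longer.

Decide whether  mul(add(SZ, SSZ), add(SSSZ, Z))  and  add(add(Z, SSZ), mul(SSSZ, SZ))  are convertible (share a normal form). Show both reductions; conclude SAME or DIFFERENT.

Answer: DIFFERENT — A ⇓ S^9(Z), B ⇓ S^5(Z)

Working:
Term A:
  start: mul(add(SZ, SSZ), add(SSSZ, Z))
  step 1: mul(S(add(Z, SSZ)), add(SSSZ, Z))
  step 2: add(add(SSSZ, Z), mul(add(Z, SSZ), add(SSSZ, Z)))
  step 3: add(S(add(SSZ, Z)), mul(add(Z, SSZ), add(SSSZ, Z)))
  step 4: S(add(add(SSZ, Z), mul(add(Z, SSZ), add(SSSZ, Z))))
  step 5: S(add(S(add(SZ, Z)), mul(add(Z, SSZ), add(SSSZ, Z))))
  step 6: S(S(add(add(SZ, Z), mul(add(Z, SSZ), add(SSSZ, Z)))))
  step 7: S(S(add(S(add(Z, Z)), mul(add(Z, SSZ), add(SSSZ, Z)))))
  step 8: S(S(S(add(add(Z, Z), mul(add(Z, SSZ), add(SSSZ, Z))))))
  step 9: S(S(S(add(Z, mul(add(Z, SSZ), add(SSSZ, Z))))))
  step 10: S(S(S(mul(add(Z, SSZ), add(SSSZ, Z)))))
  step 11: S(S(S(mul(SSZ, add(SSSZ, Z)))))
  step 12: S(S(S(add(add(SSSZ, Z), mul(SZ, add(SSSZ, Z))))))
  step 13: S(S(S(add(S(add(SSZ, Z)), mul(SZ, add(SSSZ, Z))))))
  step 14: S(S(S(S(add(add(SSZ, Z), mul(SZ, add(SSSZ, Z)))))))
  step 15: S(S(S(S(add(S(add(SZ, Z)), mul(SZ, add(SSSZ, Z)))))))
  step 16: S(S(S(S(S(add(add(SZ, Z), mul(SZ, add(SSSZ, Z))))))))
  step 17: S(S(S(S(S(add(S(add(Z, Z)), mul(SZ, add(SSSZ, Z))))))))
  step 18: S(S(S(S(S(S(add(add(Z, Z), mul(SZ, add(SSSZ, Z)))))))))
  step 19: S(S(S(S(S(S(add(Z, mul(SZ, add(SSSZ, Z)))))))))
  step 20: S(S(S(S(S(S(mul(SZ, add(SSSZ, Z))))))))
  step 21: S(S(S(S(S(S(add(add(SSSZ, Z), mul(Z, add(SSSZ, Z)))))))))
  step 22: S(S(S(S(S(S(add(S(add(SSZ, Z)), mul(Z, add(SSSZ, Z)))))))))
  step 23: S(S(S(S(S(S(S(add(add(SSZ, Z), mul(Z, add(SSSZ, Z))))))))))
  step 24: S(S(S(S(S(S(S(add(S(add(SZ, Z)), mul(Z, add(SSSZ, Z))))))))))
  step 25: S(S(S(S(S(S(S(S(add(add(SZ, Z), mul(Z, add(SSSZ, Z)))))))))))
  step 26: S(S(S(S(S(S(S(S(add(S(add(Z, Z)), mul(Z, add(SSSZ, Z)))))))))))
  step 27: S(S(S(S(S(S(S(S(S(add(add(Z, Z), mul(Z, add(SSSZ, Z))))))))))))
  step 28: S(S(S(S(S(S(S(S(S(add(Z, mul(Z, add(SSSZ, Z))))))))))))
  step 29: S(S(S(S(S(S(S(S(S(mul(Z, add(SSSZ, Z)))))))))))
  step 30: S^9(Z)

Term B:
  start: add(add(Z, SSZ), mul(SSSZ, SZ))
  step 1: add(SSZ, mul(SSSZ, SZ))
  step 2: S(add(SZ, mul(SSSZ, SZ)))
  step 3: S(S(add(Z, mul(SSSZ, SZ))))
  step 4: S(S(mul(SSSZ, SZ)))
  step 5: S(S(add(SZ, mul(SSZ, SZ))))
  step 6: S(S(S(add(Z, mul(SSZ, SZ)))))
  step 7: S(S(S(mul(SSZ, SZ))))
  step 8: S(S(S(add(SZ, mul(SZ, SZ)))))
  step 9: S(S(S(S(add(Z, mul(SZ, SZ))))))
  step 10: S(S(S(S(mul(SZ, SZ)))))
  step 11: S(S(S(S(add(SZ, mul(Z, SZ))))))
  step 12: S(S(S(S(S(add(Z, mul(Z, SZ)))))))
  step 13: S(S(S(S(S(mul(Z, SZ))))))
  step 14: S^5(Z)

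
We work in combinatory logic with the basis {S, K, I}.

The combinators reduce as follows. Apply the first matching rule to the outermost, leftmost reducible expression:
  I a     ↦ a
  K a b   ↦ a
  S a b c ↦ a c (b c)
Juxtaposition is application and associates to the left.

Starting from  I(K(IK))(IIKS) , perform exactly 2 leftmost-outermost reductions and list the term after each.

Answer: after 2 steps: IK

Working:
  start: I(K(IK))(IIKS)
  →1  K(IK)(IIKS)
  →2  IK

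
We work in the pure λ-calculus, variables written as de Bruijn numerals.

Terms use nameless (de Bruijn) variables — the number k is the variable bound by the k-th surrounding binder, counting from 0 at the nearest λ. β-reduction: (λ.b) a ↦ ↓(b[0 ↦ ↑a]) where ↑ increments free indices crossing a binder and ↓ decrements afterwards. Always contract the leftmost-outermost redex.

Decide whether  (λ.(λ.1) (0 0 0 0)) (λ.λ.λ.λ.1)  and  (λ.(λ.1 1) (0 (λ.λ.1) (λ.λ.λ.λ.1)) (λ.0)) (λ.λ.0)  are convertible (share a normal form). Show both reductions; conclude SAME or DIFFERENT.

Answer: DIFFERENT — A ⇓ λ.λ.λ.λ.1, B ⇓ λ.0

Working:
Term A:
  start: (λ.(λ.1) (0 0 0 0)) (λ.λ.λ.λ.1)
  step 1: (λ.λ.λ.λ.λ.1) ((λ.λ.λ.λ.1) (λ.λ.λ.λ.1) (λ.λ.λ.λ.1) (λ.λ.λ.λ.1))
  step 2: λ.λ.λ.λ.1

Term B:
  start: (λ.(λ.1 1) (0 (λ.λ.1) (λ.λ.λ.λ.1)) (λ.0)) (λ.λ.0)
  step 1: (λ.(λ.λ.0) (λ.λ.0)) ((λ.λ.0) (λ.λ.1) (λ.λ.λ.λ.1)) (λ.0)
  step 2: (λ.λ.0) (λ.λ.0) (λ.0)
  step 3: (λ.0) (λ.0)
  step 4: λ.0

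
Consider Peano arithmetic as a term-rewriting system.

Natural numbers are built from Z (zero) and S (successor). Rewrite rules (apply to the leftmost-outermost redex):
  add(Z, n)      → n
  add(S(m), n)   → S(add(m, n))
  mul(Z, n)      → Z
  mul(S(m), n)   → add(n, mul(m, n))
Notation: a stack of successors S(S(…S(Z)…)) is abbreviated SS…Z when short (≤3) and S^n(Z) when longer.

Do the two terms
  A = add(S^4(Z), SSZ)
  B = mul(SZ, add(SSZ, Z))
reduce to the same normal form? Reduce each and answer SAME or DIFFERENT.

Answer: DIFFERENT — A ⇓ S^6(Z), B ⇓ SSZ

Derivation:
Term A:
  start: add(S^4(Z), SSZ)
  →1  S(add(SSSZ, SSZ))
  →2  S(S(add(SSZ, SSZ)))
  →3  S(S(S(add(SZ, SSZ))))
  →4  S(S(S(S(add(Z, SSZ)))))
  →5  S^6(Z)

Term B:
  start: mul(SZ, add(SSZ, Z))
  →1  add(add(SSZ, Z), mul(Z, add(SSZ, Z)))
  →2  add(S(add(SZ, Z)), mul(Z, add(SSZ, Z)))
  →3  S(add(add(SZ, Z), mul(Z, add(SSZ, Z))))
  →4  S(add(S(add(Z, Z)), mul(Z, add(SSZ, Z))))
  →5  S(S(add(add(Z, Z), mul(Z, add(SSZ, Z)))))
  →6  S(S(add(Z, mul(Z, add(SSZ, Z)))))
  →7  S(S(mul(Z, add(SSZ, Z))))
  →8  SSZ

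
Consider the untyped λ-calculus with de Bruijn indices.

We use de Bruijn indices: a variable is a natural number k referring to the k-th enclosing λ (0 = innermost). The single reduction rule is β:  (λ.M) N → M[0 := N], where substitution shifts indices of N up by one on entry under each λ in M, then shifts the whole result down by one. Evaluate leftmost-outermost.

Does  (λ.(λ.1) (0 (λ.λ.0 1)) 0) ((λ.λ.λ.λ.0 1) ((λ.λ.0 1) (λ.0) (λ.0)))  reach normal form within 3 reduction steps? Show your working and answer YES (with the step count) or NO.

  start: (λ.(λ.1) (0 (λ.λ.0 1)) 0) ((λ.λ.λ.λ.0 1) ((λ.λ.0 1) (λ.0) (λ.0)))
  [1] (λ.(λ.λ.λ.λ.0 1) ((λ.λ.0 1) (λ.0) (λ.0))) ((λ.λ.λ.λ.0 1) ((λ.λ.0 1) (λ.0) (λ.0)) (λ.λ.0 1)) ((λ.λ.λ.λ.0 1) ((λ.λ.0 1) (λ.0) (λ.0)))
  [2] (λ.λ.λ.λ.0 1) ((λ.λ.0 1) (λ.0) (λ.0)) ((λ.λ.λ.λ.0 1) ((λ.λ.0 1) (λ.0) (λ.0)))
  [3] (λ.λ.λ.0 1) ((λ.λ.λ.λ.0 1) ((λ.λ.0 1) (λ.0) (λ.0)))

Answer: NO — after 3 steps the term is (λ.λ.λ.0 1) ((λ.λ.λ.λ.0 1) ((λ.λ.0 1) (λ.0) (λ.0))), not yet normal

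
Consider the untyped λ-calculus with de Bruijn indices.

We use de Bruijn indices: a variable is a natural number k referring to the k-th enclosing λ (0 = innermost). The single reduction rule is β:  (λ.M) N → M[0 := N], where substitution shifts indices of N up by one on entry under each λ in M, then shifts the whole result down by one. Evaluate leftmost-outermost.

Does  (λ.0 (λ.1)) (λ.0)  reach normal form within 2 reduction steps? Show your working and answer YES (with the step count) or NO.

Answer: YES — reaches normal form λ.λ.0 in 2 ≤ 2 steps

Working:
  start: (λ.0 (λ.1)) (λ.0)
  →1  (λ.0) (λ.λ.0)
  →2  λ.λ.0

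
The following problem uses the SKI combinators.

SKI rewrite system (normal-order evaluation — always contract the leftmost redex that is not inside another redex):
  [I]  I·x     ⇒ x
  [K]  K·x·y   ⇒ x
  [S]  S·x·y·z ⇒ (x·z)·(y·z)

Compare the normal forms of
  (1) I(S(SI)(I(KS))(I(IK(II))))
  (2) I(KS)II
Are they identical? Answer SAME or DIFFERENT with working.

Answer: SAME — A ⇓ SI, B ⇓ SI

Working:
Term A:
  start: I(S(SI)(I(KS))(I(IK(II))))
  →1  S(SI)(I(KS))(I(IK(II)))
  →2  SI(I(IK(II)))(I(KS)(I(IK(II))))
  →3  I(I(KS)(I(IK(II))))(I(IK(II))(I(KS)(I(IK(II)))))
  →4  I(KS)(I(IK(II)))(I(IK(II))(I(KS)(I(IK(II)))))
  →5  KS(I(IK(II)))(I(IK(II))(I(KS)(I(IK(II)))))
  →6  S(I(IK(II))(I(KS)(I(IK(II)))))
  →7  S(IK(II)(I(KS)(I(IK(II)))))
  →8  S(K(II)(I(KS)(I(IK(II)))))
  →9  S(II)
  →10  SI

Term B:
  start: I(KS)II
  →1  KSII
  →2  SI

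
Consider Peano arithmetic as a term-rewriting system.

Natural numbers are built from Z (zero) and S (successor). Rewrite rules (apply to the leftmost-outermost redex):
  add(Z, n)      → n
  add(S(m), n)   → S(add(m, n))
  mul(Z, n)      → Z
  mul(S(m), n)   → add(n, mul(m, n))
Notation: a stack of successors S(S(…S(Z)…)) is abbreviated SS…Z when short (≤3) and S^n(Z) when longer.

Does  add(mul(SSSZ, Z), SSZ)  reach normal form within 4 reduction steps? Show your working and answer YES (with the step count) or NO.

  start: add(mul(SSSZ, Z), SSZ)
  →1  add(add(Z, mul(SSZ, Z)), SSZ)
  →2  add(mul(SSZ, Z), SSZ)
  →3  add(add(Z, mul(SZ, Z)), SSZ)
  →4  add(mul(SZ, Z), SSZ)

Answer: NO — after 4 steps the term is add(mul(SZ, Z), SSZ), not yet normal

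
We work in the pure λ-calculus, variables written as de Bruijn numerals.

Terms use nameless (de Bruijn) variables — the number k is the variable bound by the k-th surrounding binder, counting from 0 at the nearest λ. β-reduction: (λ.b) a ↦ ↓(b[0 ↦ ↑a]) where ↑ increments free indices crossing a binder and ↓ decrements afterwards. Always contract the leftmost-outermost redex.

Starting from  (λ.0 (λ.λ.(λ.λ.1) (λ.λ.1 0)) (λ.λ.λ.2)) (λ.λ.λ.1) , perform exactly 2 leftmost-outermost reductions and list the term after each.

  start: (λ.0 (λ.λ.(λ.λ.1) (λ.λ.1 0)) (λ.λ.λ.2)) (λ.λ.λ.1)
  [1] (λ.λ.λ.1) (λ.λ.(λ.λ.1) (λ.λ.1 0)) (λ.λ.λ.2)
  [2] (λ.λ.1) (λ.λ.λ.2)

Answer: after 2 steps: (λ.λ.1) (λ.λ.λ.2)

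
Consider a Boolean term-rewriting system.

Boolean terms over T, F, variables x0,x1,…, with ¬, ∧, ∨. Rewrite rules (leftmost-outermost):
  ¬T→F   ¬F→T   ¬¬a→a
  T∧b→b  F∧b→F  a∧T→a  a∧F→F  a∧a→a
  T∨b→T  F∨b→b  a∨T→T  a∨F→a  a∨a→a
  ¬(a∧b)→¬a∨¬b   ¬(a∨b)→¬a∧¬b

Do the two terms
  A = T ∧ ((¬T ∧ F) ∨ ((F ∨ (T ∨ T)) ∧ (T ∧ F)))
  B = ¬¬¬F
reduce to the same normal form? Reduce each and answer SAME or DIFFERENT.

Term A:
  start: T ∧ ((¬T ∧ F) ∨ ((F ∨ (T ∨ T)) ∧ (T ∧ F)))
  →1  (¬T ∧ F) ∨ ((F ∨ (T ∨ T)) ∧ (T ∧ F))
  →2  F ∨ ((F ∨ (T ∨ T)) ∧ (T ∧ F))
  →3  (F ∨ (T ∨ T)) ∧ (T ∧ F)
  →4  (T ∨ T) ∧ (T ∧ F)
  →5  T ∧ (T ∧ F)
  →6  T ∧ F
  →7  F

Term B:
  start: ¬¬¬F
  →1  ¬F
  →2  T

Answer: DIFFERENT — A ⇓ F, B ⇓ T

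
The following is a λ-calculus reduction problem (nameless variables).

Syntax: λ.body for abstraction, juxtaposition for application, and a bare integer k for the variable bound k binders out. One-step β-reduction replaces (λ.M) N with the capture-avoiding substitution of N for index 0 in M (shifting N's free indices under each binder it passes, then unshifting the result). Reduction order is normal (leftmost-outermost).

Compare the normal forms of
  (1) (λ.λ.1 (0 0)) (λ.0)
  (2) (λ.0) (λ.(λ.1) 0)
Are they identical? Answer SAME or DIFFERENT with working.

Term A:
  start: (λ.λ.1 (0 0)) (λ.0)
  →1  λ.(λ.0) (0 0)
  →2  λ.0 0

Term B:
  start: (λ.0) (λ.(λ.1) 0)
  →1  λ.(λ.1) 0
  →2  λ.0

Answer: DIFFERENT — A ⇓ λ.0 0, B ⇓ λ.0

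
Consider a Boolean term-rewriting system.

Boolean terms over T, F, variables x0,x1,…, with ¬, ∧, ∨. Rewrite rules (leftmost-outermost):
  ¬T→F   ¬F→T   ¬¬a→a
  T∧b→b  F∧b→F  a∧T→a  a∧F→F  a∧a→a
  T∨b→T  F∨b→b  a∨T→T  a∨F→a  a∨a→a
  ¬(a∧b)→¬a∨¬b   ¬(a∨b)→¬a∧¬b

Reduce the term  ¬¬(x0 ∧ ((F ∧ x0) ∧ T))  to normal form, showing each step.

  start: ¬¬(x0 ∧ ((F ∧ x0) ∧ T))
  [1] x0 ∧ ((F ∧ x0) ∧ T)
  [2] x0 ∧ (F ∧ x0)
  [3] x0 ∧ F
  [4] F

Answer: normal form = F  (in 4 steps)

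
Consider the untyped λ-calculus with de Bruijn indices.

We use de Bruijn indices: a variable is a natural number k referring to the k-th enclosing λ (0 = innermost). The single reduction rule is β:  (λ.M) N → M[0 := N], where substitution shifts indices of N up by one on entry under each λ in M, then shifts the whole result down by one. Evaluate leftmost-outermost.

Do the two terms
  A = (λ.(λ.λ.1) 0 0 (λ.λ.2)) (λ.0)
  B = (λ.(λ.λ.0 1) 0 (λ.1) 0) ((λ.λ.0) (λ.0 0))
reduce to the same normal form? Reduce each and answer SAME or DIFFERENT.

Term A:
  start: (λ.(λ.λ.1) 0 0 (λ.λ.2)) (λ.0)
  [1] (λ.λ.1) (λ.0) (λ.0) (λ.λ.λ.0)
  [2] (λ.λ.0) (λ.0) (λ.λ.λ.0)
  [3] (λ.0) (λ.λ.λ.0)
  [4] λ.λ.λ.0

Term B:
  start: (λ.(λ.λ.0 1) 0 (λ.1) 0) ((λ.λ.0) (λ.0 0))
  [1] (λ.λ.0 1) ((λ.λ.0) (λ.0 0)) (λ.(λ.λ.0) (λ.0 0)) ((λ.λ.0) (λ.0 0))
  [2] (λ.0 ((λ.λ.0) (λ.0 0))) (λ.(λ.λ.0) (λ.0 0)) ((λ.λ.0) (λ.0 0))
  [3] (λ.(λ.λ.0) (λ.0 0)) ((λ.λ.0) (λ.0 0)) ((λ.λ.0) (λ.0 0))
  [4] (λ.λ.0) (λ.0 0) ((λ.λ.0) (λ.0 0))
  [5] (λ.0) ((λ.λ.0) (λ.0 0))
  [6] (λ.λ.0) (λ.0 0)
  [7] λ.0

Answer: DIFFERENT — A ⇓ λ.λ.λ.0, B ⇓ λ.0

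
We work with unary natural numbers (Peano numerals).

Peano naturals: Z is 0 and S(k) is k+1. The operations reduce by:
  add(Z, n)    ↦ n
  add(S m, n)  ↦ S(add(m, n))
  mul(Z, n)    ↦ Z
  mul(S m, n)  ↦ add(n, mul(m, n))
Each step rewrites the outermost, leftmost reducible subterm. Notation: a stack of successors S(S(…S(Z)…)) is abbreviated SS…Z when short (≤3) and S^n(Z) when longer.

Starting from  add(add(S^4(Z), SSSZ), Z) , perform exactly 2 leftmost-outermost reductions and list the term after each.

  start: add(add(S^4(Z), SSSZ), Z)
  [1] add(S(add(SSSZ, SSSZ)), Z)
  [2] S(add(add(SSSZ, SSSZ), Z))

Answer: after 2 steps: S(add(add(SSSZ, SSSZ), Z))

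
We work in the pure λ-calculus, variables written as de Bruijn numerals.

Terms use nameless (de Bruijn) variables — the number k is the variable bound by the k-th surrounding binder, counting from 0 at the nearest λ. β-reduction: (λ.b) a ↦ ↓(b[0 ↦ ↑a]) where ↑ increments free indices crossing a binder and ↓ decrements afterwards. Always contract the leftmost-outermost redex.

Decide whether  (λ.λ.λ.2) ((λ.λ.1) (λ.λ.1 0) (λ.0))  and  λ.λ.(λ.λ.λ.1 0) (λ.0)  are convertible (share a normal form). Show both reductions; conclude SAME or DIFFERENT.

Term A:
  start: (λ.λ.λ.2) ((λ.λ.1) (λ.λ.1 0) (λ.0))
  [1] λ.λ.(λ.λ.1) (λ.λ.1 0) (λ.0)
  [2] λ.λ.(λ.λ.λ.1 0) (λ.0)
  [3] λ.λ.λ.λ.1 0

Term B:
  start: λ.λ.(λ.λ.λ.1 0) (λ.0)
  [1] λ.λ.λ.λ.1 0

Answer: SAME — A ⇓ λ.λ.λ.λ.1 0, B ⇓ λ.λ.λ.λ.1 0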